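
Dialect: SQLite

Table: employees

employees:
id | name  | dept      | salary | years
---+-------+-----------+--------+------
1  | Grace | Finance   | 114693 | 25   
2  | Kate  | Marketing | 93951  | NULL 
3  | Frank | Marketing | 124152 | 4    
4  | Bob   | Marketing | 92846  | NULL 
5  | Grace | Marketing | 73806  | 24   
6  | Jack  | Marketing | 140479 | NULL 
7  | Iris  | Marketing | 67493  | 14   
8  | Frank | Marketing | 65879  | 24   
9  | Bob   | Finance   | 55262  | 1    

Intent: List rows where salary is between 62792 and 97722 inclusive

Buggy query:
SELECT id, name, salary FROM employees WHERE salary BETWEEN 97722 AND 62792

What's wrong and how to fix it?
Bug: BETWEEN expects the lower bound first; with 97722 AND 62792 the range is empty

Fix: Write BETWEEN 62792 AND 97722

Corrected query:
SELECT id, name, salary FROM employees WHERE salary BETWEEN 62792 AND 97722

Result:
id | name  | salary
---+-------+-------
2  | Kate  | 93951 
4  | Bob   | 92846 
5  | Grace | 73806 
7  | Iris  | 67493 
8  | Frank | 65879 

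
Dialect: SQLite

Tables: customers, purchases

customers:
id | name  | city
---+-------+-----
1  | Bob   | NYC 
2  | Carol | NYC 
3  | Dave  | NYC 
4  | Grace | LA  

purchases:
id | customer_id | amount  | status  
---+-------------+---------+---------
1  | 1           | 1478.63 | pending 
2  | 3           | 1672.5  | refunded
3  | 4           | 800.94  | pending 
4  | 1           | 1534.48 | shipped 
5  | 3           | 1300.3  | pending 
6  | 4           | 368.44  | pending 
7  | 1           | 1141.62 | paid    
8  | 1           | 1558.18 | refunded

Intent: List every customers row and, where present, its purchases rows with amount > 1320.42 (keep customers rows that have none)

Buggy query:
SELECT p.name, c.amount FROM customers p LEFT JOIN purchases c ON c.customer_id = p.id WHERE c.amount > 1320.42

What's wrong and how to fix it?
Bug: Filtering c.amount in WHERE discards the NULL rows produced by LEFT JOIN, turning it into an inner join

Fix: Put 'c.amount > 1320.42' in the JOIN's ON clause instead of WHERE

Corrected query:
SELECT p.name, c.amount FROM customers p LEFT JOIN purchases c ON c.customer_id = p.id AND c.amount > 1320.42

Result:
name  | amount 
------+--------
Bob   | 1478.63
Bob   | 1534.48
Bob   | 1558.18
Carol | NULL   
Dave  | 1672.5 
Grace | NULL   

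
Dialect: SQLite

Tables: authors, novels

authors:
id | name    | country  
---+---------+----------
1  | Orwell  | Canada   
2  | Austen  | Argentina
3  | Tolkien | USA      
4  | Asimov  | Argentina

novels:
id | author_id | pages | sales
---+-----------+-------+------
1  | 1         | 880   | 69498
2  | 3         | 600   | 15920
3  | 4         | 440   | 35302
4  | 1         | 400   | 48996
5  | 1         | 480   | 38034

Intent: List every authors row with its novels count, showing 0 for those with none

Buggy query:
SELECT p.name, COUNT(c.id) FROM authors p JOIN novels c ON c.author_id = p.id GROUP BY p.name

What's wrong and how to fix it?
Bug: INNER JOIN drops authors rows that have no matching novels rows

Fix: Switch to LEFT JOIN to retain unmatched parent rows

Corrected query:
SELECT p.name, COUNT(c.id) FROM authors p LEFT JOIN novels c ON c.author_id = p.id GROUP BY p.name

Result:
name    | COUNT(c.id)
--------+------------
Asimov  | 1          
Austen  | 0          
Orwell  | 3          
Tolkien | 1          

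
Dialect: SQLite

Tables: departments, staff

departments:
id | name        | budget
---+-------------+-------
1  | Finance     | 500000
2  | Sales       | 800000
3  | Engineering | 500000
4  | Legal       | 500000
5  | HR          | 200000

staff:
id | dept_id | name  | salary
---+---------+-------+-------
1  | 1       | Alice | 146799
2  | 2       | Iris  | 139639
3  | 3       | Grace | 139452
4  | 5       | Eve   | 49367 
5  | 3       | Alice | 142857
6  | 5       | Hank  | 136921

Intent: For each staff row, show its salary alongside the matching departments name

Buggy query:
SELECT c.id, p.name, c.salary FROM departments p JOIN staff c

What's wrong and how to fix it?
Bug: JOIN with no ON clause produces a cartesian product; every staff row pairs with every departments row

Fix: Specify the join condition linking the foreign key to the parent id

Corrected query:
SELECT c.id, p.name, c.salary FROM departments p JOIN staff c ON c.dept_id = p.id

Result:
id | name        | salary
---+-------------+-------
1  | Finance     | 146799
2  | Sales       | 139639
3  | Engineering | 139452
4  | HR          | 49367 
5  | Engineering | 142857
6  | HR          | 136921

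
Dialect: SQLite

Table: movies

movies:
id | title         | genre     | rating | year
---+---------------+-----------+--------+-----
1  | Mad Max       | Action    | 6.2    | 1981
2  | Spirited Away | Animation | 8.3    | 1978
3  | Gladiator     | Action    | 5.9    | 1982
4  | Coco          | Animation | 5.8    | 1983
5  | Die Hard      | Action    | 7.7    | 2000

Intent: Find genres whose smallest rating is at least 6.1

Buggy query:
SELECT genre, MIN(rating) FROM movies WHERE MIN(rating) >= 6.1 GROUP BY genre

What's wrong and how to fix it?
Bug: Aggregates like MIN are computed per group after WHERE runs

Fix: Replace WHERE with HAVING after the GROUP BY

Corrected query:
SELECT genre, MIN(rating) FROM movies GROUP BY genre HAVING MIN(rating) >= 6.1

Result:
(no rows)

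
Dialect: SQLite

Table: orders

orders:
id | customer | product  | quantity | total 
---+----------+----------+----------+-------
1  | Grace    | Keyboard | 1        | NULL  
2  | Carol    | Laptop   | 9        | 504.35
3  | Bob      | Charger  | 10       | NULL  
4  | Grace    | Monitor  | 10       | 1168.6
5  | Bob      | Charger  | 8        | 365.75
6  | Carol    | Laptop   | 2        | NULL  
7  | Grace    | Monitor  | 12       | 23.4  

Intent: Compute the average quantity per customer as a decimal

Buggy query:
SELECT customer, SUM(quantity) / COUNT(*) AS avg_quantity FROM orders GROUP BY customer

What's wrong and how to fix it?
Bug: SUM(quantity) and COUNT(*) are both integers; the division truncates the fractional part

Fix: Multiply by 1.0 (or CAST to REAL) to force floating-point division

Corrected query:
SELECT customer, SUM(quantity) * 1.0 / COUNT(*) AS avg_quantity FROM orders GROUP BY customer

Result:
customer | avg_quantity
---------+-------------
Bob      | 9           
Carol    | 5.5         
Grace    | 7.666667    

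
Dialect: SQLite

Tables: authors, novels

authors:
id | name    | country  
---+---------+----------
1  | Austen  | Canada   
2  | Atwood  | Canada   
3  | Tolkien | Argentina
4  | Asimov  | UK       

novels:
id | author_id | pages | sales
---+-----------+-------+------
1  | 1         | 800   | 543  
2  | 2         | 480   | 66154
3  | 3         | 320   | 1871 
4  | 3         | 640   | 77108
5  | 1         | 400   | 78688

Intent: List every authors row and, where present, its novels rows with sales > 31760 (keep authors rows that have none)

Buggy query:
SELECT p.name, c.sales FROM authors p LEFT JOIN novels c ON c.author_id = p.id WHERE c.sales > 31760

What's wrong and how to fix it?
Bug: Filtering c.sales in WHERE discards the NULL rows produced by LEFT JOIN, turning it into an inner join

Fix: Put 'c.sales > 31760' in the JOIN's ON clause instead of WHERE

Corrected query:
SELECT p.name, c.sales FROM authors p LEFT JOIN novels c ON c.author_id = p.id AND c.sales > 31760

Result:
name    | sales
--------+------
Austen  | 78688
Atwood  | 66154
Tolkien | 77108
Asimov  | NULL 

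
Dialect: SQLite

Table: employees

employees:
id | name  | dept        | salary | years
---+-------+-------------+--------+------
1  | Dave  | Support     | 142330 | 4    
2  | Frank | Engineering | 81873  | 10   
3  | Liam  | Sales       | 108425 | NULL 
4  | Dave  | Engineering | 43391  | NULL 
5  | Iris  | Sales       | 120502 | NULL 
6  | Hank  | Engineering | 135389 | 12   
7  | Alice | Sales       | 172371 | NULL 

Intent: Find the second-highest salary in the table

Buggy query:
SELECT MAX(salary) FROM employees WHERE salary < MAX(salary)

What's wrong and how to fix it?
Bug: MAX(salary) on the right of the comparison is an aggregate-in-WHERE error

Fix: Compute the overall MAX in a subquery, then take MAX of rows below it

Corrected query:
SELECT MAX(salary) FROM employees WHERE salary < (SELECT MAX(salary) FROM employees)

Result:
MAX(salary)
-----------
142330     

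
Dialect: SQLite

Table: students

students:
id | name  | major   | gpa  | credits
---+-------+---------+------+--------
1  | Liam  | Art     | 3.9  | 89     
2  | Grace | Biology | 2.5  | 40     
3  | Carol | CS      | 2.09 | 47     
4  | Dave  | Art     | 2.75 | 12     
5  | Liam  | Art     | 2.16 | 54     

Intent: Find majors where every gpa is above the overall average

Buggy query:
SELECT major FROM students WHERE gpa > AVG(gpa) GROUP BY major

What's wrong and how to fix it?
Bug: WHERE evaluates per row before aggregation, so AVG() is unavailable

Fix: Compute the overall average in a scalar subquery and compare each group's MIN against it in HAVING

Corrected query:
SELECT major FROM students GROUP BY major HAVING MIN(gpa) > (SELECT AVG(gpa) FROM students)

Result:
(no rows)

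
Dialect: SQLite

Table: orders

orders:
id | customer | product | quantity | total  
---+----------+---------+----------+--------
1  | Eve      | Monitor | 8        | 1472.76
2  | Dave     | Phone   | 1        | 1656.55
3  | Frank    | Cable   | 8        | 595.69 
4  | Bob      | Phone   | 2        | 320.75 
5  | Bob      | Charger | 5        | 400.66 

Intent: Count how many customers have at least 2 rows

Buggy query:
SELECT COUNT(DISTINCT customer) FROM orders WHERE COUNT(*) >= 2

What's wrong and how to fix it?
Bug: COUNT(*) cannot appear in WHERE; the per-group count doesn't exist yet

Fix: Use a subquery that GROUPs and filters with HAVING, then count its rows

Corrected query:
SELECT COUNT(*) FROM (SELECT customer FROM orders GROUP BY customer HAVING COUNT(*) >= 2)

Result:
COUNT(*)
--------
1       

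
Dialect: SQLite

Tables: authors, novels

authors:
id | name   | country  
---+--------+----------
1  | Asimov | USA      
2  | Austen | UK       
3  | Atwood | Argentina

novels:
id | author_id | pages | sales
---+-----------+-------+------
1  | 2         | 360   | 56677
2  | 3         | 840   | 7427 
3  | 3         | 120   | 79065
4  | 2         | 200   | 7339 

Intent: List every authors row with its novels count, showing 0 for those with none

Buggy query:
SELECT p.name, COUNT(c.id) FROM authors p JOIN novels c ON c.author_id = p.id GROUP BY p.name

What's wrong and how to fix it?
Bug: An inner join excludes parents with zero children

Fix: Use LEFT JOIN so parents without children still appear (COUNT(c.id) gives 0)

Corrected query:
SELECT p.name, COUNT(c.id) FROM authors p LEFT JOIN novels c ON c.author_id = p.id GROUP BY p.name

Result:
name   | COUNT(c.id)
-------+------------
Asimov | 0          
Atwood | 2          
Austen | 2          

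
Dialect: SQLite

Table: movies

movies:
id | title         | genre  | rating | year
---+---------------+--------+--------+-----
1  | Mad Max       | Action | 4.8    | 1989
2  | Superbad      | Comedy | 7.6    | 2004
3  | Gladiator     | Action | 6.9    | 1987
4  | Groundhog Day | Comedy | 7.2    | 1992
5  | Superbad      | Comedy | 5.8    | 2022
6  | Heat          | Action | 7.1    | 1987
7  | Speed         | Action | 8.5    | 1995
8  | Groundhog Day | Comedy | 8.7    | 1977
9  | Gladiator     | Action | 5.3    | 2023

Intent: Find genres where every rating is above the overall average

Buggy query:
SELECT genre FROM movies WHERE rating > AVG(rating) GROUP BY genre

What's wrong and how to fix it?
Bug: WHERE evaluates per row before aggregation, so AVG() is unavailable

Fix: Use a subquery for AVG and a HAVING MIN(...) filter so the condition holds for every row in the group

Corrected query:
SELECT genre FROM movies GROUP BY genre HAVING MIN(rating) > (SELECT AVG(rating) FROM movies)

Result:
(no rows)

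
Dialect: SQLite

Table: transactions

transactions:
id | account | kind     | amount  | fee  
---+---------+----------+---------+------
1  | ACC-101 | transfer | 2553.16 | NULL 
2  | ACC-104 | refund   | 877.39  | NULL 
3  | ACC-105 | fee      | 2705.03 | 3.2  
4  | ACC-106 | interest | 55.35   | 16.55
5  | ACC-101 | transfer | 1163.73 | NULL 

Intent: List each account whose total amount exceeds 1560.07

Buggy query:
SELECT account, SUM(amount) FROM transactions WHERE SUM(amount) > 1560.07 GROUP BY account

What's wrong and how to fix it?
Bug: SUM(amount) is an aggregate, but WHERE filters rows before aggregation

Fix: Use HAVING (which filters groups after aggregation) instead of WHERE

Corrected query:
SELECT account, SUM(amount) FROM transactions GROUP BY account HAVING SUM(amount) > 1560.07

Result:
account | SUM(amount)
--------+------------
ACC-101 | 3716.89    
ACC-105 | 2705.03    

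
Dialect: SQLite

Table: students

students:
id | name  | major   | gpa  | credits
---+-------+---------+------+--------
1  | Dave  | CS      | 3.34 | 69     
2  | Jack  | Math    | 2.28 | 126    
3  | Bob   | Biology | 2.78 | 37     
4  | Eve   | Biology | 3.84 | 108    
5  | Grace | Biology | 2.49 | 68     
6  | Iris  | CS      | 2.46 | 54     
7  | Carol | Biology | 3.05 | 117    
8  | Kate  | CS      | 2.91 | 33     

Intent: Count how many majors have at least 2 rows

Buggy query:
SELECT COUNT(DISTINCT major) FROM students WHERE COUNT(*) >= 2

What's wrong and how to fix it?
Bug: WHERE filters individual rows, not groups, so a group-level COUNT is invalid there

Fix: Group first with HAVING COUNT(*) >= 2, then COUNT the resulting groups

Corrected query:
SELECT COUNT(*) FROM (SELECT major FROM students GROUP BY major HAVING COUNT(*) >= 2)

Result:
COUNT(*)
--------
2       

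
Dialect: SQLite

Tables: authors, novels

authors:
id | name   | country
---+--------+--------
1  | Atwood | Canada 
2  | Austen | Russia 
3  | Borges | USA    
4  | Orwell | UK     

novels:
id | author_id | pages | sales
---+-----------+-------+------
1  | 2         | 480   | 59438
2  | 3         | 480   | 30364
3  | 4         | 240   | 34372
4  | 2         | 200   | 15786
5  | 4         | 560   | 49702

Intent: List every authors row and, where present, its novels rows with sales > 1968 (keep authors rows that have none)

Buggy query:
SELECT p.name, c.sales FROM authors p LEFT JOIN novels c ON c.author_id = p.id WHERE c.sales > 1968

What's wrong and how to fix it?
Bug: Filtering c.sales in WHERE discards the NULL rows produced by LEFT JOIN, turning it into an inner join

Fix: Move the right-table condition into the ON clause so unmatched parents are kept

Corrected query:
SELECT p.name, c.sales FROM authors p LEFT JOIN novels c ON c.author_id = p.id AND c.sales > 1968

Result:
name   | sales
-------+------
Atwood | NULL 
Austen | 15786
Austen | 59438
Borges | 30364
Orwell | 34372
Orwell | 49702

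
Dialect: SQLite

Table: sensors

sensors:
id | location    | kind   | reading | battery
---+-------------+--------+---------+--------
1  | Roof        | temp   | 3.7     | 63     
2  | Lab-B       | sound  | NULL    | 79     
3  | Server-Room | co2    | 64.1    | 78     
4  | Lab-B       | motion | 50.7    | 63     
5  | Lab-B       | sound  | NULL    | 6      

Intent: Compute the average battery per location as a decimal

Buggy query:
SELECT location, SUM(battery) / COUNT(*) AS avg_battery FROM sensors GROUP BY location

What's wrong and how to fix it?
Bug: SUM(battery) and COUNT(*) are both integers; the division truncates the fractional part

Fix: Multiply by 1.0 (or CAST to REAL) to force floating-point division

Corrected query:
SELECT location, SUM(battery) * 1.0 / COUNT(*) AS avg_battery FROM sensors GROUP BY location

Result:
location    | avg_battery
------------+------------
Lab-B       | 49.333333  
Roof        | 63         
Server-Room | 78         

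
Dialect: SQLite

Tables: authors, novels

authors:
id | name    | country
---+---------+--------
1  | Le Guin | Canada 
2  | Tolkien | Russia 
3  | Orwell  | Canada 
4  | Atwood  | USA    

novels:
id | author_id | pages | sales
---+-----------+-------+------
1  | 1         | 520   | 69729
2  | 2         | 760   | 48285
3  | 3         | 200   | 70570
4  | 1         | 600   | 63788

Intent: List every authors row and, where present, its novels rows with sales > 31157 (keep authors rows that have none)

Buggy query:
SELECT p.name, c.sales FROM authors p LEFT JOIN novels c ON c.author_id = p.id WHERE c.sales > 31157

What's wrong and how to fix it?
Bug: Filtering c.sales in WHERE discards the NULL rows produced by LEFT JOIN, turning it into an inner join

Fix: Move the right-table condition into the ON clause so unmatched parents are kept

Corrected query:
SELECT p.name, c.sales FROM authors p LEFT JOIN novels c ON c.author_id = p.id AND c.sales > 31157

Result:
name    | sales
--------+------
Le Guin | 63788
Le Guin | 69729
Tolkien | 48285
Orwell  | 70570
Atwood  | NULL 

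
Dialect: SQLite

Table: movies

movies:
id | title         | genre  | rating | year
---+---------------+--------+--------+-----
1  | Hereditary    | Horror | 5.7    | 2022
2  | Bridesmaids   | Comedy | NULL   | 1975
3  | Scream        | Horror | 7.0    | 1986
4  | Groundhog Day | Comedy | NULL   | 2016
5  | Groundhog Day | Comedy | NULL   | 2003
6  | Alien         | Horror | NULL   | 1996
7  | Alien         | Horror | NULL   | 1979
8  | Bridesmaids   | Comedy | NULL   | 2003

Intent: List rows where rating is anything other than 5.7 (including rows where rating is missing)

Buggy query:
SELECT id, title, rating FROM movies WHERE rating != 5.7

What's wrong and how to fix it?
Bug: Inequality against NULL is unknown, not true; rows with NULL are dropped

Fix: Handle NULL separately with IS NULL alongside the inequality

Corrected query:
SELECT id, title, rating FROM movies WHERE rating != 5.7 OR rating IS NULL

Result:
id | title         | rating
---+---------------+-------
2  | Bridesmaids   | NULL  
3  | Scream        | 7     
4  | Groundhog Day | NULL  
5  | Groundhog Day | NULL  
6  | Alien         | NULL  
7  | Alien         | NULL  
8  | Bridesmaids   | NULL  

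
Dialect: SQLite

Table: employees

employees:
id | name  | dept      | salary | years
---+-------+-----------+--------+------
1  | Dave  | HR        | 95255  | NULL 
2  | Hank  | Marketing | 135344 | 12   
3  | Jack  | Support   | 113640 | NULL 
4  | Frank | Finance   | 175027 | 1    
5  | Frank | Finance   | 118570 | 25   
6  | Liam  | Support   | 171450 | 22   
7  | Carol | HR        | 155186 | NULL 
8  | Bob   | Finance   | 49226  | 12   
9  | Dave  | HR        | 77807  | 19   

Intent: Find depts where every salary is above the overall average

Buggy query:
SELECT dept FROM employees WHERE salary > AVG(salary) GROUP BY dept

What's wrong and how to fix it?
Bug: AVG() is an aggregate; it can't sit directly in WHERE

Fix: Compute the overall average in a scalar subquery and compare each group's MIN against it in HAVING

Corrected query:
SELECT dept FROM employees GROUP BY dept HAVING MIN(salary) > (SELECT AVG(salary) FROM employees)

Result:
dept     
---------
Marketing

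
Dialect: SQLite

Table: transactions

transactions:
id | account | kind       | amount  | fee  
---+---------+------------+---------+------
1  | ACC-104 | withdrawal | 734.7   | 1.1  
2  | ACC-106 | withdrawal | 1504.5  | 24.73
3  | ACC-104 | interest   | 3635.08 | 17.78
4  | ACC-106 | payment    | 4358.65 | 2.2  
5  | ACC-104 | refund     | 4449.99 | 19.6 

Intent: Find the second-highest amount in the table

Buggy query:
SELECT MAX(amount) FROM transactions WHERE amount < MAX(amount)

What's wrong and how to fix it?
Bug: The inner MAX is an aggregate inside WHERE, which is not allowed

Fix: Compute the overall MAX in a subquery, then take MAX of rows below it

Corrected query:
SELECT MAX(amount) FROM transactions WHERE amount < (SELECT MAX(amount) FROM transactions)

Result:
MAX(amount)
-----------
4358.65    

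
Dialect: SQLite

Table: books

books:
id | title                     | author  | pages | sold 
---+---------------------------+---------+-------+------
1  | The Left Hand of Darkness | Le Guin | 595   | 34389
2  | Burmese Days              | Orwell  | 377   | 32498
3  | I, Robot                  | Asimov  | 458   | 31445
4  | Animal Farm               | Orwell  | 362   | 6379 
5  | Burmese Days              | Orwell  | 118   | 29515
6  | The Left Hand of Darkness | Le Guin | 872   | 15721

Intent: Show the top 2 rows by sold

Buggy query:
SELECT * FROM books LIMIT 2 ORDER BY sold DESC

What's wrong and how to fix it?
Bug: LIMIT must come after ORDER BY

Fix: Swap the clauses: ORDER BY first, then LIMIT

Corrected query:
SELECT * FROM books ORDER BY sold DESC LIMIT 2

Result:
id | title                     | author  | pages | sold 
---+---------------------------+---------+-------+------
1  | The Left Hand of Darkness | Le Guin | 595   | 34389
2  | Burmese Days              | Orwell  | 377   | 32498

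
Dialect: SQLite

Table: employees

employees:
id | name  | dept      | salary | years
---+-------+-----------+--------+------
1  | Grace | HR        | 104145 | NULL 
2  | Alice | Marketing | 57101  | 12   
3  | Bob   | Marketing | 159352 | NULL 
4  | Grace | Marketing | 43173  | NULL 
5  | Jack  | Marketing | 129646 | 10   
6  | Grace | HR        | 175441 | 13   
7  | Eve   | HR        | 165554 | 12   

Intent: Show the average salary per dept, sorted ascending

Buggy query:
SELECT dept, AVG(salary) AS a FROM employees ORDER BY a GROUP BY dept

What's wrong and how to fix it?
Bug: GROUP BY must precede ORDER BY

Fix: Move ORDER BY to the end, after GROUP BY

Corrected query:
SELECT dept, AVG(salary) AS a FROM employees GROUP BY dept ORDER BY a

Result:
dept      | a     
----------+-------
Marketing | 97318 
HR        | 148380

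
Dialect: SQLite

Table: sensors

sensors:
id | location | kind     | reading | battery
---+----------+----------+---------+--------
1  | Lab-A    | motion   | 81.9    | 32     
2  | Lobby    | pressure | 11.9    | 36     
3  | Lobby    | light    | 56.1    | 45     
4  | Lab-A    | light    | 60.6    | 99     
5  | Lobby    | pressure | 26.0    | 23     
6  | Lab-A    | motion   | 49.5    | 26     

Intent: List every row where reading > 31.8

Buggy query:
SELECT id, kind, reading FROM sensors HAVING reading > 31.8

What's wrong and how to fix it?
Bug: HAVING filters the output of aggregation, but this query has no GROUP BY and no aggregate functions, so SQLite rejects it (HAVING clause on a non-aggregate query); the condition here is per row

Fix: Replace HAVING with WHERE since the condition applies to individual rows

Corrected query:
SELECT id, kind, reading FROM sensors WHERE reading > 31.8

Result:
id | kind   | reading
---+--------+--------
1  | motion | 81.9   
3  | light  | 56.1   
4  | light  | 60.6   
6  | motion | 49.5   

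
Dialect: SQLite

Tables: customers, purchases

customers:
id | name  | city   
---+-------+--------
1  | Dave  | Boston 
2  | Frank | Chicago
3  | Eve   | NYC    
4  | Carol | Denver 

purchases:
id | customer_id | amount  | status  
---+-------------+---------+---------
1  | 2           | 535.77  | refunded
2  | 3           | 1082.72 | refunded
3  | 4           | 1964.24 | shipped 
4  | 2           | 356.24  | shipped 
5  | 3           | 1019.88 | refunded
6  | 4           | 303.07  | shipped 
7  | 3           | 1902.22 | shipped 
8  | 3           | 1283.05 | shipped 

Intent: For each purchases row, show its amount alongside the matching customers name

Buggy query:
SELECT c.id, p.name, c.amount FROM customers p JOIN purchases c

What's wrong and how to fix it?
Bug: JOIN with no ON clause produces a cartesian product; every purchases row pairs with every customers row

Fix: Add ON c.customer_id = p.id to the JOIN

Corrected query:
SELECT c.id, p.name, c.amount FROM customers p JOIN purchases c ON c.customer_id = p.id

Result:
id | name  | amount 
---+-------+--------
1  | Frank | 535.77 
2  | Eve   | 1082.72
3  | Carol | 1964.24
4  | Frank | 356.24 
5  | Eve   | 1019.88
6  | Carol | 303.07 
7  | Eve   | 1902.22
8  | Eve   | 1283.05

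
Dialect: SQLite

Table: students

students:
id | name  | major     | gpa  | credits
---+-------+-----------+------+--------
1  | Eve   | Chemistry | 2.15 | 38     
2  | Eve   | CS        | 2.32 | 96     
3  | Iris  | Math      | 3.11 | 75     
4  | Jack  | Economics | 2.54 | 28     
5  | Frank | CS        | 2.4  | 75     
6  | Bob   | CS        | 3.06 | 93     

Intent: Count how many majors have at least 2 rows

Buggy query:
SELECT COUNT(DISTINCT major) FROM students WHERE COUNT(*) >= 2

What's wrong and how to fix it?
Bug: WHERE filters individual rows, not groups, so a group-level COUNT is invalid there

Fix: Use a subquery that GROUPs and filters with HAVING, then count its rows

Corrected query:
SELECT COUNT(*) FROM (SELECT major FROM students GROUP BY major HAVING COUNT(*) >= 2)

Result:
COUNT(*)
--------
1       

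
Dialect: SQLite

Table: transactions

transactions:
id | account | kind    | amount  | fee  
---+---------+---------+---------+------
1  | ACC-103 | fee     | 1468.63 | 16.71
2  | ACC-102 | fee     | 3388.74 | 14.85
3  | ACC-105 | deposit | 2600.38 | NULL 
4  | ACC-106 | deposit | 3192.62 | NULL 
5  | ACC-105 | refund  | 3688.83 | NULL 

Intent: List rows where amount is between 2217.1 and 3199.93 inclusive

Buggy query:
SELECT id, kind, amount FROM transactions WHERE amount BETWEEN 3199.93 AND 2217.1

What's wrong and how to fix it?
Bug: The bounds are reversed; BETWEEN a AND b requires a <= b to match anything

Fix: Write BETWEEN 2217.1 AND 3199.93

Corrected query:
SELECT id, kind, amount FROM transactions WHERE amount BETWEEN 2217.1 AND 3199.93

Result:
id | kind    | amount 
---+---------+--------
3  | deposit | 2600.38
4  | deposit | 3192.62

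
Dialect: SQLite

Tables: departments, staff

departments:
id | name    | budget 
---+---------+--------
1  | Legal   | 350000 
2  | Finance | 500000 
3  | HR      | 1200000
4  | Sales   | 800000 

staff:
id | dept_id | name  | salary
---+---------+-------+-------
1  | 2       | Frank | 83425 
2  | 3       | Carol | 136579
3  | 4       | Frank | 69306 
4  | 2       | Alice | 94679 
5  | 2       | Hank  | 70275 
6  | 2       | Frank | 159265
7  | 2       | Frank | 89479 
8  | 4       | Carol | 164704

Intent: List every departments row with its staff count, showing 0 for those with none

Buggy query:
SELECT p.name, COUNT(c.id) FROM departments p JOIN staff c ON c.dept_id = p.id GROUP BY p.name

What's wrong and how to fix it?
Bug: INNER JOIN drops departments rows that have no matching staff rows

Fix: Switch to LEFT JOIN to retain unmatched parent rows

Corrected query:
SELECT p.name, COUNT(c.id) FROM departments p LEFT JOIN staff c ON c.dept_id = p.id GROUP BY p.name

Result:
name    | COUNT(c.id)
--------+------------
Finance | 5          
HR      | 1          
Legal   | 0          
Sales   | 2          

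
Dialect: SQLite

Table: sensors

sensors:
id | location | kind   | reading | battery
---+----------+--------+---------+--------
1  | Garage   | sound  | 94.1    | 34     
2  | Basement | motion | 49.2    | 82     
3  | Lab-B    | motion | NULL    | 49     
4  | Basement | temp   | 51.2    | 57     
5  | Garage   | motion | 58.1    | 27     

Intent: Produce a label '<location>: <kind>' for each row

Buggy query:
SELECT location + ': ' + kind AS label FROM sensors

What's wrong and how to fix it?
Bug: SQLite uses || for string concatenation; + coerces text to numbers (yielding 0)

Fix: Use the || operator for string concatenation

Corrected query:
SELECT location || ': ' || kind AS label FROM sensors

Result:
label           
----------------
Garage: sound   
Basement: motion
Lab-B: motion   
Basement: temp  
Garage: motion  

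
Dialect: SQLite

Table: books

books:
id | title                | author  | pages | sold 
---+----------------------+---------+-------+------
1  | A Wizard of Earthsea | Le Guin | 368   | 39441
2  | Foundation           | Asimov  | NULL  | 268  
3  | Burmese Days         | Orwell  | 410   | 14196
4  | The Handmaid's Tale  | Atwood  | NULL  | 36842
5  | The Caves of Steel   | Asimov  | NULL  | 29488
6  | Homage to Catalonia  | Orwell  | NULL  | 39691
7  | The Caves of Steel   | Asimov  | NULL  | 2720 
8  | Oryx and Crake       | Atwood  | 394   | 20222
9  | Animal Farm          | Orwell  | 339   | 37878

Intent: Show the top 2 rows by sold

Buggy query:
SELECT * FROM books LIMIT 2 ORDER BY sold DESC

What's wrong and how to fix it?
Bug: LIMIT must come after ORDER BY

Fix: Sort with ORDER BY, then apply LIMIT

Corrected query:
SELECT * FROM books ORDER BY sold DESC LIMIT 2

Result:
id | title                | author  | pages | sold 
---+----------------------+---------+-------+------
6  | Homage to Catalonia  | Orwell  | NULL  | 39691
1  | A Wizard of Earthsea | Le Guin | 368   | 39441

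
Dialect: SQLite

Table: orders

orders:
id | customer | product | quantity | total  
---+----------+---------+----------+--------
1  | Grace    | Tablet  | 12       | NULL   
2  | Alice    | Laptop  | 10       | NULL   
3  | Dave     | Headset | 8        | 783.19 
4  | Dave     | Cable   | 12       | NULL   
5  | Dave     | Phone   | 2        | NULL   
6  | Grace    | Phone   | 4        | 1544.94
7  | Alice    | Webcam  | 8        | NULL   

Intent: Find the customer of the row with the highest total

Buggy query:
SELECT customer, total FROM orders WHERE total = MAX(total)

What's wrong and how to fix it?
Bug: MAX(total) is an aggregate and cannot be used directly in WHERE

Fix: Use a subquery: WHERE total = (SELECT MAX(total) FROM orders)

Corrected query:
SELECT customer, total FROM orders WHERE total = (SELECT MAX(total) FROM orders)

Result:
customer | total  
---------+--------
Grace    | 1544.94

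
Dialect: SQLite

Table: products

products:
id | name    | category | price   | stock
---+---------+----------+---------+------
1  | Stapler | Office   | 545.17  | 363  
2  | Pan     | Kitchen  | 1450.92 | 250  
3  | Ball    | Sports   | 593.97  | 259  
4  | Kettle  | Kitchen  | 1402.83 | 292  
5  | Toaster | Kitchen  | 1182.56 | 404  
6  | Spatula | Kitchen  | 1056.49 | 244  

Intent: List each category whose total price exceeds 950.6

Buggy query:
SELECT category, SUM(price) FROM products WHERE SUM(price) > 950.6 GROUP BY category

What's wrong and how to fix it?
Bug: SUM(price) is an aggregate, but WHERE filters rows before aggregation

Fix: Use HAVING (which filters groups after aggregation) instead of WHERE

Corrected query:
SELECT category, SUM(price) FROM products GROUP BY category HAVING SUM(price) > 950.6

Result:
category | SUM(price)
---------+-----------
Kitchen  | 5092.8    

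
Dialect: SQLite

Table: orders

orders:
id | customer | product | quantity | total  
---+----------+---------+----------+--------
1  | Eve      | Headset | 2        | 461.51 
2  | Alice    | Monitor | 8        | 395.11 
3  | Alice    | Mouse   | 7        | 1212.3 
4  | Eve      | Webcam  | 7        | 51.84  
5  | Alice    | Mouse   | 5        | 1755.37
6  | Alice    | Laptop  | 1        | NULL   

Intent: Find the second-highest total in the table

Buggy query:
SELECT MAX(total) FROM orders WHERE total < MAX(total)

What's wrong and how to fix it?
Bug: The inner MAX is an aggregate inside WHERE, which is not allowed

Fix: Put the inner MAX in a scalar subquery

Corrected query:
SELECT MAX(total) FROM orders WHERE total < (SELECT MAX(total) FROM orders)

Result:
MAX(total)
----------
1212.3    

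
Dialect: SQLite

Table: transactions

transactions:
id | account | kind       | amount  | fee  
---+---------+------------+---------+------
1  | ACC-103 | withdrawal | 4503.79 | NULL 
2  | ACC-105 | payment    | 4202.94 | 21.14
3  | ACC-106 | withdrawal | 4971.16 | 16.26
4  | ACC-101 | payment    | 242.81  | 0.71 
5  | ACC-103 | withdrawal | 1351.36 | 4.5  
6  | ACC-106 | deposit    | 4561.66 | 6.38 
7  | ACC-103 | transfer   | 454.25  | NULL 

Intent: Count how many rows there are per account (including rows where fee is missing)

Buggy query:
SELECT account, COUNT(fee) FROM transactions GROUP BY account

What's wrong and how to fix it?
Bug: COUNT(fee) skips NULLs, so groups with missing fee are undercounted

Fix: Replace COUNT(fee) with COUNT(*)

Corrected query:
SELECT account, COUNT(*) FROM transactions GROUP BY account

Result:
account | COUNT(*)
--------+---------
ACC-101 | 1       
ACC-103 | 3       
ACC-105 | 1       
ACC-106 | 2       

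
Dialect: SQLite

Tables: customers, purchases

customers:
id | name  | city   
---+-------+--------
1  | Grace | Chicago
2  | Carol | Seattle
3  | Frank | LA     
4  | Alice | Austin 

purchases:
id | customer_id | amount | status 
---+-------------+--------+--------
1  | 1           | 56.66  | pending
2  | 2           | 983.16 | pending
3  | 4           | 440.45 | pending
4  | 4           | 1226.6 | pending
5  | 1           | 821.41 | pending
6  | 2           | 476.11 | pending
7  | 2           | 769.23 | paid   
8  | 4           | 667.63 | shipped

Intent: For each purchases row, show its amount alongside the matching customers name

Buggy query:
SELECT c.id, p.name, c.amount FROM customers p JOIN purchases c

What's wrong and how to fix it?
Bug: Missing join condition: each purchases row is matched to all customers rows instead of just its own

Fix: Add ON c.customer_id = p.id to the JOIN

Corrected query:
SELECT c.id, p.name, c.amount FROM customers p JOIN purchases c ON c.customer_id = p.id

Result:
id | name  | amount
---+-------+-------
1  | Grace | 56.66 
2  | Carol | 983.16
3  | Alice | 440.45
4  | Alice | 1226.6
5  | Grace | 821.41
6  | Carol | 476.11
7  | Carol | 769.23
8  | Alice | 667.63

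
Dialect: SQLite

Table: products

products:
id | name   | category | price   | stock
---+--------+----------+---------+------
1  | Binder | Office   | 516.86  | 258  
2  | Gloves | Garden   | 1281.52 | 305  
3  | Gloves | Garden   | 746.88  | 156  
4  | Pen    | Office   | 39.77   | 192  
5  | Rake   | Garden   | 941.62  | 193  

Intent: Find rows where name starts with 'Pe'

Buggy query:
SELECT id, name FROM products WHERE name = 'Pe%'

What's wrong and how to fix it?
Bug: '=' compares the literal string including the % character; pattern matching needs LIKE

Fix: Replace '=' with LIKE so 'Pe%' is treated as a pattern

Corrected query:
SELECT id, name FROM products WHERE name LIKE 'Pe%'

Result:
id | name
---+-----
4  | Pen 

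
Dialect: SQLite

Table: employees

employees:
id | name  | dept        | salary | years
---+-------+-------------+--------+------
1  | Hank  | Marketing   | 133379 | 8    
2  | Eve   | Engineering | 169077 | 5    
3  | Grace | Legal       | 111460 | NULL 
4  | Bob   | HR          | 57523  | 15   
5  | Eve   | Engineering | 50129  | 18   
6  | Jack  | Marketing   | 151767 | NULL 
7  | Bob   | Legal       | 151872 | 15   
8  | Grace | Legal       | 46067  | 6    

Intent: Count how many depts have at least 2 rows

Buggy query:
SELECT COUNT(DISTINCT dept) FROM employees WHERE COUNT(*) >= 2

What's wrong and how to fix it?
Bug: COUNT(*) cannot appear in WHERE; the per-group count doesn't exist yet

Fix: Use a subquery that GROUPs and filters with HAVING, then count its rows

Corrected query:
SELECT COUNT(*) FROM (SELECT dept FROM employees GROUP BY dept HAVING COUNT(*) >= 2)

Result:
COUNT(*)
--------
3       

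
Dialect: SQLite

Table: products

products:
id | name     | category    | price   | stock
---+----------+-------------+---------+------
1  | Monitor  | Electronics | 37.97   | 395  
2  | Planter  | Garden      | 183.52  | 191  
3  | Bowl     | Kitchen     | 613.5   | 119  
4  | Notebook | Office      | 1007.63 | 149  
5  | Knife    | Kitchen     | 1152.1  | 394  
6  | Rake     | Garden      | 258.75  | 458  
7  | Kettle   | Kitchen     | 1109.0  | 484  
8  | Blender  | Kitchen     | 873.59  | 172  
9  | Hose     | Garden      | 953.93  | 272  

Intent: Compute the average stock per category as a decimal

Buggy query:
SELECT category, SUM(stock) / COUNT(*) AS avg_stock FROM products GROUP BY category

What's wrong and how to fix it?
Bug: SUM(stock) and COUNT(*) are both integers; the division truncates the fractional part

Fix: Cast one side to REAL so the division keeps the fractional part

Corrected query:
SELECT category, SUM(stock) * 1.0 / COUNT(*) AS avg_stock FROM products GROUP BY category

Result:
category    | avg_stock
------------+----------
Electronics | 395      
Garden      | 307      
Kitchen     | 292.25   
Office      | 149      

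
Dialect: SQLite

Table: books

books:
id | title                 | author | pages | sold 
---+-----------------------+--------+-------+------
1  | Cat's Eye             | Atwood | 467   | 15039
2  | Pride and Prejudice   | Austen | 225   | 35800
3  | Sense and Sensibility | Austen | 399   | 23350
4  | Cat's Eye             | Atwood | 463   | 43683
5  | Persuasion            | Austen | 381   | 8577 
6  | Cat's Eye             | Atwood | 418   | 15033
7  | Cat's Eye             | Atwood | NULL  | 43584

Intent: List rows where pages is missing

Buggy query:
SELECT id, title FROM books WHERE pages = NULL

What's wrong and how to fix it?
Bug: '= NULL' is always unknown in SQL three-valued logic, so no rows match

Fix: Use IS NULL to test for NULL

Corrected query:
SELECT id, title FROM books WHERE pages IS NULL

Result:
id | title    
---+----------
7  | Cat's Eye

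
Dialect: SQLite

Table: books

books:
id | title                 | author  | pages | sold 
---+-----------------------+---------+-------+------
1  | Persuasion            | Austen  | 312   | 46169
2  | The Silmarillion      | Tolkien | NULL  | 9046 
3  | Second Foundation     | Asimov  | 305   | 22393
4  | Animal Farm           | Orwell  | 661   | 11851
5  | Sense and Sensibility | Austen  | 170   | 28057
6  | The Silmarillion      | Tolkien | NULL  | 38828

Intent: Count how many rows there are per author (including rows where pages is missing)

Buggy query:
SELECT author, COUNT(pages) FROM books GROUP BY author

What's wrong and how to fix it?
Bug: COUNT(pages) skips NULLs, so groups with missing pages are undercounted

Fix: Replace COUNT(pages) with COUNT(*)

Corrected query:
SELECT author, COUNT(*) FROM books GROUP BY author

Result:
author  | COUNT(*)
--------+---------
Asimov  | 1       
Austen  | 2       
Orwell  | 1       
Tolkien | 2       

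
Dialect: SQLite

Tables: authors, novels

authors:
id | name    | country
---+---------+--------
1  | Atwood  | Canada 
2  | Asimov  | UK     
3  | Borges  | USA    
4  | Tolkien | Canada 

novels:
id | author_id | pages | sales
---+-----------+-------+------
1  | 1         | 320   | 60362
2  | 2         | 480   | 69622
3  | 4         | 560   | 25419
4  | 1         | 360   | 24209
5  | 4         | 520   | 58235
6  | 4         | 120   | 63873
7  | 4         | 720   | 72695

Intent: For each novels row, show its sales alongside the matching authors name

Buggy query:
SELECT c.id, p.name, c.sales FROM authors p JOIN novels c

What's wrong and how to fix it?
Bug: Missing join condition: each novels row is matched to all authors rows instead of just its own

Fix: Add ON c.author_id = p.id to the JOIN

Corrected query:
SELECT c.id, p.name, c.sales FROM authors p JOIN novels c ON c.author_id = p.id

Result:
id | name    | sales
---+---------+------
1  | Atwood  | 60362
2  | Asimov  | 69622
3  | Tolkien | 25419
4  | Atwood  | 24209
5  | Tolkien | 58235
6  | Tolkien | 63873
7  | Tolkien | 72695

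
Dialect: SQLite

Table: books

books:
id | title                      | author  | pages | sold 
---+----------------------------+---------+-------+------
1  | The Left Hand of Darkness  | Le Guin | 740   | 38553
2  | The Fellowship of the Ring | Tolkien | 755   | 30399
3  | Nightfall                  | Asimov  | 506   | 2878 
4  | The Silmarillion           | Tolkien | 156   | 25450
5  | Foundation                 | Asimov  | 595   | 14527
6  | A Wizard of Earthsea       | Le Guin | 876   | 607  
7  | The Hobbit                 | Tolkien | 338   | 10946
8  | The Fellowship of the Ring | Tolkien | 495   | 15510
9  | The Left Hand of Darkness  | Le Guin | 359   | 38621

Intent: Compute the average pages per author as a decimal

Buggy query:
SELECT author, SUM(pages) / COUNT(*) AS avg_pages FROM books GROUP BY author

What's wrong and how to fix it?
Bug: SUM(pages) and COUNT(*) are both integers; the division truncates the fractional part

Fix: Cast one side to REAL so the division keeps the fractional part

Corrected query:
SELECT author, SUM(pages) * 1.0 / COUNT(*) AS avg_pages FROM books GROUP BY author

Result:
author  | avg_pages 
--------+-----------
Asimov  | 550.5     
Le Guin | 658.333333
Tolkien | 436       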